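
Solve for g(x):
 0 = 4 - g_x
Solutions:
 g(x) = C1 + 4*x


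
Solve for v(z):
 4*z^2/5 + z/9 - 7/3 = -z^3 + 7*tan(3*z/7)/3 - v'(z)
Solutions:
 v(z) = C1 - z^4/4 - 4*z^3/15 - z^2/18 + 7*z/3 - 49*log(cos(3*z/7))/9


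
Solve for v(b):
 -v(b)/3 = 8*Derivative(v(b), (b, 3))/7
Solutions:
 v(b) = C3*exp(-3^(2/3)*7^(1/3)*b/6) + (C1*sin(3^(1/6)*7^(1/3)*b/4) + C2*cos(3^(1/6)*7^(1/3)*b/4))*exp(3^(2/3)*7^(1/3)*b/12)


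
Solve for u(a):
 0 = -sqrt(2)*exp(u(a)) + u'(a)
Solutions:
 u(a) = log(-1/(C1 + sqrt(2)*a))


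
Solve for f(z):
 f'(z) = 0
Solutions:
 f(z) = C1


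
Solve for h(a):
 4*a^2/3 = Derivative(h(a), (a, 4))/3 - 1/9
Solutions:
 h(a) = C1 + C2*a + C3*a^2 + C4*a^3 + a^6/90 + a^4/72


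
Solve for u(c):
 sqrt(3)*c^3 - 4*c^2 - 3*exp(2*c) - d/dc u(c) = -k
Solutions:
 u(c) = C1 + sqrt(3)*c^4/4 - 4*c^3/3 + c*k - 3*exp(2*c)/2


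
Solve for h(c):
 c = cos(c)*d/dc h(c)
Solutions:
 h(c) = C1 + Integral(c/cos(c), c)


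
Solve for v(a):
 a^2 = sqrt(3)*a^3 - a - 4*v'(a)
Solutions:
 v(a) = C1 + sqrt(3)*a^4/16 - a^3/12 - a^2/8


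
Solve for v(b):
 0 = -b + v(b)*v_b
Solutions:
 v(b) = -sqrt(C1 + b^2)
 v(b) = sqrt(C1 + b^2)


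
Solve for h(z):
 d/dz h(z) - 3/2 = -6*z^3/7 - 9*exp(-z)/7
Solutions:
 h(z) = C1 - 3*z^4/14 + 3*z/2 + 9*exp(-z)/7


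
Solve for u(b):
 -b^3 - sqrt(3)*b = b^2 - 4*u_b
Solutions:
 u(b) = C1 + b^4/16 + b^3/12 + sqrt(3)*b^2/8


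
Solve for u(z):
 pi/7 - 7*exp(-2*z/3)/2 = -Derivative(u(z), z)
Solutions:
 u(z) = C1 - pi*z/7 - 21*exp(-2*z/3)/4


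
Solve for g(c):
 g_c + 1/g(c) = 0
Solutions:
 g(c) = -sqrt(C1 - 2*c)
 g(c) = sqrt(C1 - 2*c)


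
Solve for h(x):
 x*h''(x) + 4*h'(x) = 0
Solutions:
 h(x) = C1 + C2/x^3


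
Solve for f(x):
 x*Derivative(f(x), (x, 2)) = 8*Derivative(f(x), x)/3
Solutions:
 f(x) = C1 + C2*x^(11/3)


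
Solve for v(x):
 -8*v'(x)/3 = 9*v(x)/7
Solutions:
 v(x) = C1*exp(-27*x/56)


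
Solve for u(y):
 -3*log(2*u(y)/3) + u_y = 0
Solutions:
 -Integral(1/(log(_y) - log(3) + log(2)), (_y, u(y)))/3 = C1 - y


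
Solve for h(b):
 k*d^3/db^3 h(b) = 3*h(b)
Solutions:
 h(b) = C1*exp(3^(1/3)*b*(1/k)^(1/3)) + C2*exp(b*(-3^(1/3) + 3^(5/6)*I)*(1/k)^(1/3)/2) + C3*exp(-b*(3^(1/3) + 3^(5/6)*I)*(1/k)^(1/3)/2)


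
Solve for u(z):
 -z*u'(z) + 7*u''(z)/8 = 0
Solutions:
 u(z) = C1 + C2*erfi(2*sqrt(7)*z/7)


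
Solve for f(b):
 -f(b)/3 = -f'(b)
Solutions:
 f(b) = C1*exp(b/3)


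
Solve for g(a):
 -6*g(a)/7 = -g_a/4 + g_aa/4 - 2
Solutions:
 g(a) = (C1*sin(sqrt(623)*a/14) + C2*cos(sqrt(623)*a/14))*exp(a/2) + 7/3


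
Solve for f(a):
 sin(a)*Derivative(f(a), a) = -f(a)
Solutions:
 f(a) = C1*sqrt(cos(a) + 1)/sqrt(cos(a) - 1)


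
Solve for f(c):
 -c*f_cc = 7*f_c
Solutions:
 f(c) = C1 + C2/c^6


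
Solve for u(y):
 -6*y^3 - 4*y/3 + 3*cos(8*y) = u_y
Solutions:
 u(y) = C1 - 3*y^4/2 - 2*y^2/3 + 3*sin(8*y)/8


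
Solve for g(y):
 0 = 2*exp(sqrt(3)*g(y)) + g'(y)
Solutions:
 g(y) = sqrt(3)*(2*log(1/(C1 + 2*y)) - log(3))/6


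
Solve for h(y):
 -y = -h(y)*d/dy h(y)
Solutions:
 h(y) = -sqrt(C1 + y^2)
 h(y) = sqrt(C1 + y^2)


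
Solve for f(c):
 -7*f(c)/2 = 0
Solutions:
 f(c) = 0


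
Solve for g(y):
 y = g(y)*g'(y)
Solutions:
 g(y) = -sqrt(C1 + y^2)
 g(y) = sqrt(C1 + y^2)


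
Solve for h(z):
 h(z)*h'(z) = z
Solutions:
 h(z) = -sqrt(C1 + z^2)
 h(z) = sqrt(C1 + z^2)


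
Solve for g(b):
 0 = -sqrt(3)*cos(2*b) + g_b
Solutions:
 g(b) = C1 + sqrt(3)*sin(2*b)/2


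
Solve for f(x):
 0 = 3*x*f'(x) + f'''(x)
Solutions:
 f(x) = C1 + Integral(C2*airyai(-3^(1/3)*x) + C3*airybi(-3^(1/3)*x), x)


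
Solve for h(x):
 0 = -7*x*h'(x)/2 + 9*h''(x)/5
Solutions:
 h(x) = C1 + C2*erfi(sqrt(35)*x/6)


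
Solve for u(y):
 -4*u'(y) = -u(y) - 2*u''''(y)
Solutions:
 u(y) = (C1*exp(-sqrt(2)*y*sqrt(-1 + sqrt(2))/2) + C2*exp(sqrt(2)*y*sqrt(-1 + sqrt(2))/2))*exp(sqrt(2)*y/2) + (C3*sin(sqrt(2)*y*sqrt(1 + sqrt(2))/2) + C4*cos(sqrt(2)*y*sqrt(1 + sqrt(2))/2))*exp(-sqrt(2)*y/2)


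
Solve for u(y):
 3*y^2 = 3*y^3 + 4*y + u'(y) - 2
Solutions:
 u(y) = C1 - 3*y^4/4 + y^3 - 2*y^2 + 2*y


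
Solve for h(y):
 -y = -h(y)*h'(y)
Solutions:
 h(y) = -sqrt(C1 + y^2)
 h(y) = sqrt(C1 + y^2)


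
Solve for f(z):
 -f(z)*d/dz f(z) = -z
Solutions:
 f(z) = -sqrt(C1 + z^2)
 f(z) = sqrt(C1 + z^2)


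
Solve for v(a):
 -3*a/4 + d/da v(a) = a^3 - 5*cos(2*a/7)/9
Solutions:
 v(a) = C1 + a^4/4 + 3*a^2/8 - 35*sin(2*a/7)/18


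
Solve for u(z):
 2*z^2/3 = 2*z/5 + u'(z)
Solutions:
 u(z) = C1 + 2*z^3/9 - z^2/5


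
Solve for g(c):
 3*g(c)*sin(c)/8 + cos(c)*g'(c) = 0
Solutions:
 g(c) = C1*cos(c)^(3/8)


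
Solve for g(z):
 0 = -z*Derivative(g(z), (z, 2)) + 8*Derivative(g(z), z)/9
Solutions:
 g(z) = C1 + C2*z^(17/9)


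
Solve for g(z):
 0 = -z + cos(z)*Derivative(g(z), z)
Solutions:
 g(z) = C1 + Integral(z/cos(z), z)


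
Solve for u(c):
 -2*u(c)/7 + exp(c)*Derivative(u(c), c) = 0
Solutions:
 u(c) = C1*exp(-2*exp(-c)/7)


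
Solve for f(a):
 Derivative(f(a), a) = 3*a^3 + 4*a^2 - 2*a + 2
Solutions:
 f(a) = C1 + 3*a^4/4 + 4*a^3/3 - a^2 + 2*a


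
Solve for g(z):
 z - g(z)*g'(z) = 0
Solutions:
 g(z) = -sqrt(C1 + z^2)
 g(z) = sqrt(C1 + z^2)


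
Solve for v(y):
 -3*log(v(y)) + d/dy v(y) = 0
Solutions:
 li(v(y)) = C1 + 3*y


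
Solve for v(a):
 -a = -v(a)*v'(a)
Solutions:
 v(a) = -sqrt(C1 + a^2)
 v(a) = sqrt(C1 + a^2)


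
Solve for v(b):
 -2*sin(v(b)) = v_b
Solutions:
 v(b) = -acos((-C1 - exp(4*b))/(C1 - exp(4*b))) + 2*pi
 v(b) = acos((-C1 - exp(4*b))/(C1 - exp(4*b)))


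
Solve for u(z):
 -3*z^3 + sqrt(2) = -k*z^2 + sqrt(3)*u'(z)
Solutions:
 u(z) = C1 + sqrt(3)*k*z^3/9 - sqrt(3)*z^4/4 + sqrt(6)*z/3


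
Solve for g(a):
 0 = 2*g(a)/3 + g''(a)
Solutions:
 g(a) = C1*sin(sqrt(6)*a/3) + C2*cos(sqrt(6)*a/3)


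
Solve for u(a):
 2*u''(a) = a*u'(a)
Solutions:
 u(a) = C1 + C2*erfi(a/2)


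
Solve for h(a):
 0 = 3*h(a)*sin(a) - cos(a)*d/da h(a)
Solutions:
 h(a) = C1/cos(a)^3


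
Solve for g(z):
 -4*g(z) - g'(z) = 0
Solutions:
 g(z) = C1*exp(-4*z)


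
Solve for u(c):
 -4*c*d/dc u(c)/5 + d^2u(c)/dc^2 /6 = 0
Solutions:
 u(c) = C1 + C2*erfi(2*sqrt(15)*c/5)


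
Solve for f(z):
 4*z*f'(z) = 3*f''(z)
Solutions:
 f(z) = C1 + C2*erfi(sqrt(6)*z/3)


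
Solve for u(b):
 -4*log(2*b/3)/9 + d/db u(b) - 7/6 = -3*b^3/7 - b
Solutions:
 u(b) = C1 - 3*b^4/28 - b^2/2 + 4*b*log(b)/9 - 4*b*log(3)/9 + 4*b*log(2)/9 + 13*b/18


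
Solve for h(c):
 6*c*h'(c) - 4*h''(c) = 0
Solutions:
 h(c) = C1 + C2*erfi(sqrt(3)*c/2)


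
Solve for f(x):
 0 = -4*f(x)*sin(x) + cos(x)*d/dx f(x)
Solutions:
 f(x) = C1/cos(x)^4


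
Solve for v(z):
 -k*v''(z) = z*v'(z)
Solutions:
 v(z) = C1 + C2*sqrt(k)*erf(sqrt(2)*z*sqrt(1/k)/2)


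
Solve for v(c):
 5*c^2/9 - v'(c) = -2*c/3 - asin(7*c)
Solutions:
 v(c) = C1 + 5*c^3/27 + c^2/3 + c*asin(7*c) + sqrt(1 - 49*c^2)/7


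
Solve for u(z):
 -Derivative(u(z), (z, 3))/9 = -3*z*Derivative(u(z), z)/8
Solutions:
 u(z) = C1 + Integral(C2*airyai(3*z/2) + C3*airybi(3*z/2), z)


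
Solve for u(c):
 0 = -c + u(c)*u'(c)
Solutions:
 u(c) = -sqrt(C1 + c^2)
 u(c) = sqrt(C1 + c^2)


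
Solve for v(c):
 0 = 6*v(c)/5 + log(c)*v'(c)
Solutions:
 v(c) = C1*exp(-6*li(c)/5)


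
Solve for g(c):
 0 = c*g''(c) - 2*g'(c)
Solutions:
 g(c) = C1 + C2*c^3


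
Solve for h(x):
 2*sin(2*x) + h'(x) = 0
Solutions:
 h(x) = C1 + cos(2*x)


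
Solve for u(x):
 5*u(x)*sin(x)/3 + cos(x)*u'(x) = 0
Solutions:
 u(x) = C1*cos(x)^(5/3)


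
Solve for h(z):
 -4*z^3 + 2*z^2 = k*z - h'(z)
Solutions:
 h(z) = C1 + k*z^2/2 + z^4 - 2*z^3/3


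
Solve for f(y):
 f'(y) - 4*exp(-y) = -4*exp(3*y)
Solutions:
 f(y) = C1 - 4*exp(3*y)/3 - 4*exp(-y)


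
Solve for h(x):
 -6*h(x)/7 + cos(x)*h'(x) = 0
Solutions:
 h(x) = C1*(sin(x) + 1)^(3/7)/(sin(x) - 1)^(3/7)


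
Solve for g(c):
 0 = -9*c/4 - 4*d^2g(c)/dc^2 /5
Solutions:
 g(c) = C1 + C2*c - 15*c^3/32


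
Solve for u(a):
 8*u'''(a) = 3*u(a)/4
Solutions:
 u(a) = C3*exp(6^(1/3)*a/4) + (C1*sin(2^(1/3)*3^(5/6)*a/8) + C2*cos(2^(1/3)*3^(5/6)*a/8))*exp(-6^(1/3)*a/8)


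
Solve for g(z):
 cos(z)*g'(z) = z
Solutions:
 g(z) = C1 + Integral(z/cos(z), z)


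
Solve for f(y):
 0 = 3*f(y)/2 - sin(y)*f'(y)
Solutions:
 f(y) = C1*(cos(y) - 1)^(3/4)/(cos(y) + 1)^(3/4)


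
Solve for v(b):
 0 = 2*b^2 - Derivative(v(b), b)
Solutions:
 v(b) = C1 + 2*b^3/3


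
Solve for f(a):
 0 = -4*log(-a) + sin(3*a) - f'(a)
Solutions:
 f(a) = C1 - 4*a*log(-a) + 4*a - cos(3*a)/3


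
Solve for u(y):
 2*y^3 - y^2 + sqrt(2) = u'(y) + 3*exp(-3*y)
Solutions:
 u(y) = C1 + y^4/2 - y^3/3 + sqrt(2)*y + exp(-3*y)


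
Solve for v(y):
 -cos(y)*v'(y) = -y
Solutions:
 v(y) = C1 + Integral(y/cos(y), y)


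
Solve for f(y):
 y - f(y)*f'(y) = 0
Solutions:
 f(y) = -sqrt(C1 + y^2)
 f(y) = sqrt(C1 + y^2)


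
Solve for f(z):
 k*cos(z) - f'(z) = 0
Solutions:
 f(z) = C1 + k*sin(z)


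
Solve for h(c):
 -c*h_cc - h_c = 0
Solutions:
 h(c) = C1 + C2*log(c)


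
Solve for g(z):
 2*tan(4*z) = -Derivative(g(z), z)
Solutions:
 g(z) = C1 + log(cos(4*z))/2


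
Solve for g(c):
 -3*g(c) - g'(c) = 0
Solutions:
 g(c) = C1*exp(-3*c)


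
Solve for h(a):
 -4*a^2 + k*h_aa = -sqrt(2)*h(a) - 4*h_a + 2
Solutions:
 h(a) = C1*exp(a*(sqrt(-sqrt(2)*k + 4) - 2)/k) + C2*exp(-a*(sqrt(-sqrt(2)*k + 4) + 2)/k) + 2*sqrt(2)*a^2 - 16*a - 4*k + 33*sqrt(2)


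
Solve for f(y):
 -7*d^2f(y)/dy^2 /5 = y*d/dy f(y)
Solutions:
 f(y) = C1 + C2*erf(sqrt(70)*y/14)


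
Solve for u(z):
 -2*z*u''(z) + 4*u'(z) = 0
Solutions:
 u(z) = C1 + C2*z^3


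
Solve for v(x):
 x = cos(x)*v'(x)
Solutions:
 v(x) = C1 + Integral(x/cos(x), x)


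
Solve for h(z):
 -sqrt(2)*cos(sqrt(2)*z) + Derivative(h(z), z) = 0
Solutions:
 h(z) = C1 + sin(sqrt(2)*z)


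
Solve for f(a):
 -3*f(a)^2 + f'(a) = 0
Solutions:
 f(a) = -1/(C1 + 3*a)


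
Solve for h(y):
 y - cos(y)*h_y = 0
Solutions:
 h(y) = C1 + Integral(y/cos(y), y)


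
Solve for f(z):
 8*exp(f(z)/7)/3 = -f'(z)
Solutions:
 f(z) = 7*log(1/(C1 + 8*z)) + 7*log(21)


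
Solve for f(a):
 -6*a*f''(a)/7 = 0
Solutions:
 f(a) = C1 + C2*a


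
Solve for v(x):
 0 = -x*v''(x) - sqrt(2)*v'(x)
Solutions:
 v(x) = C1 + C2*x^(1 - sqrt(2))


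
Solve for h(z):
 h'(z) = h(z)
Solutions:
 h(z) = C1*exp(z)


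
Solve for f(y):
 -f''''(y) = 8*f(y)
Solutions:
 f(y) = (C1*sin(2^(1/4)*y) + C2*cos(2^(1/4)*y))*exp(-2^(1/4)*y) + (C3*sin(2^(1/4)*y) + C4*cos(2^(1/4)*y))*exp(2^(1/4)*y)


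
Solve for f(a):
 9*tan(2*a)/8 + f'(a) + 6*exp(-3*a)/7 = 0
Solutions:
 f(a) = C1 - 9*log(tan(2*a)^2 + 1)/32 + 2*exp(-3*a)/7


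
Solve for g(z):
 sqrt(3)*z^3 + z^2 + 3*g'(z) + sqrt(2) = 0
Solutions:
 g(z) = C1 - sqrt(3)*z^4/12 - z^3/9 - sqrt(2)*z/3


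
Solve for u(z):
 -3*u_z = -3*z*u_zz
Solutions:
 u(z) = C1 + C2*z^2


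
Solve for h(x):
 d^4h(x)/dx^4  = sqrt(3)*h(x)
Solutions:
 h(x) = C1*exp(-3^(1/8)*x) + C2*exp(3^(1/8)*x) + C3*sin(3^(1/8)*x) + C4*cos(3^(1/8)*x)


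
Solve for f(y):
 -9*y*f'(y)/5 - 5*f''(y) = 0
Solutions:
 f(y) = C1 + C2*erf(3*sqrt(2)*y/10)


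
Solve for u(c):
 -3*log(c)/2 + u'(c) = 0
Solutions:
 u(c) = C1 + 3*c*log(c)/2 - 3*c/2


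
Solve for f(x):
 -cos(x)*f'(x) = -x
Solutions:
 f(x) = C1 + Integral(x/cos(x), x)


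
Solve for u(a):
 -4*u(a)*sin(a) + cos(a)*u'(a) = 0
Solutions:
 u(a) = C1/cos(a)^4


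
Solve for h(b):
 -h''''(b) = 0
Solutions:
 h(b) = C1 + C2*b + C3*b^2 + C4*b^3


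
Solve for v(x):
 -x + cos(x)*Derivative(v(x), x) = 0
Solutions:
 v(x) = C1 + Integral(x/cos(x), x)


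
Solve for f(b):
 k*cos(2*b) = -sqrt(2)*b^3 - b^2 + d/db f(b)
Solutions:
 f(b) = C1 + sqrt(2)*b^4/4 + b^3/3 + k*sin(2*b)/2


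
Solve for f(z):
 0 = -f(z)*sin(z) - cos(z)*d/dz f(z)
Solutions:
 f(z) = C1*cos(z)


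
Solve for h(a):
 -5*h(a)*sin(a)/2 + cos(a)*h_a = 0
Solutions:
 h(a) = C1/cos(a)^(5/2)


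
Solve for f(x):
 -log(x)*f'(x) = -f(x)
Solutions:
 f(x) = C1*exp(li(x))


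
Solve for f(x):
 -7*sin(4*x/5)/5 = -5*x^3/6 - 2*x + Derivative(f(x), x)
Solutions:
 f(x) = C1 + 5*x^4/24 + x^2 + 7*cos(4*x/5)/4


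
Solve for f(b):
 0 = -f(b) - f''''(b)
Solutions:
 f(b) = (C1*sin(sqrt(2)*b/2) + C2*cos(sqrt(2)*b/2))*exp(-sqrt(2)*b/2) + (C3*sin(sqrt(2)*b/2) + C4*cos(sqrt(2)*b/2))*exp(sqrt(2)*b/2)


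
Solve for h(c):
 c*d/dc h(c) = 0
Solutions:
 h(c) = C1


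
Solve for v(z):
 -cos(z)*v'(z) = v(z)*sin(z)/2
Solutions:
 v(z) = C1*sqrt(cos(z))


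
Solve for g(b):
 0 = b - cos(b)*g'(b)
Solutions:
 g(b) = C1 + Integral(b/cos(b), b)


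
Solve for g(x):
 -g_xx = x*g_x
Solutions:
 g(x) = C1 + C2*erf(sqrt(2)*x/2)


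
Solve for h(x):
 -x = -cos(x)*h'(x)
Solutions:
 h(x) = C1 + Integral(x/cos(x), x)


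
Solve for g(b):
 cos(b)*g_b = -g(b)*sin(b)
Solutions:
 g(b) = C1*cos(b)


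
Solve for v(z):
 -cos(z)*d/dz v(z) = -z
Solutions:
 v(z) = C1 + Integral(z/cos(z), z)


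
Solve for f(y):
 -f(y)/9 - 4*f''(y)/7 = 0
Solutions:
 f(y) = C1*sin(sqrt(7)*y/6) + C2*cos(sqrt(7)*y/6)


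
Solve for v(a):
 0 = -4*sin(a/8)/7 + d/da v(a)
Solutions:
 v(a) = C1 - 32*cos(a/8)/7


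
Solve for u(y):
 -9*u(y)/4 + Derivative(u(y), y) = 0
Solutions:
 u(y) = C1*exp(9*y/4)


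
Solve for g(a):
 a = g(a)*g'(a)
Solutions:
 g(a) = -sqrt(C1 + a^2)
 g(a) = sqrt(C1 + a^2)


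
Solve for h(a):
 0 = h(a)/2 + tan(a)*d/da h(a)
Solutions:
 h(a) = C1/sqrt(sin(a))


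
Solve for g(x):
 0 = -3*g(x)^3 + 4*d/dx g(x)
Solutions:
 g(x) = -sqrt(2)*sqrt(-1/(C1 + 3*x))
 g(x) = sqrt(2)*sqrt(-1/(C1 + 3*x))


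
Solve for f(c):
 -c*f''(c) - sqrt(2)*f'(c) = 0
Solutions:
 f(c) = C1 + C2*c^(1 - sqrt(2))


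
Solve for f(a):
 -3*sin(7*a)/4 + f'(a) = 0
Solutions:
 f(a) = C1 - 3*cos(7*a)/28


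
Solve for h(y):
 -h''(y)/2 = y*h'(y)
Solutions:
 h(y) = C1 + C2*erf(y)


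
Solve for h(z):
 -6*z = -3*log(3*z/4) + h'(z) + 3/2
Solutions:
 h(z) = C1 - 3*z^2 + 3*z*log(z) - 9*z/2 + z*log(27/64)


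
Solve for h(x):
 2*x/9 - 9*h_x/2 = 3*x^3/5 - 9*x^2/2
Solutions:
 h(x) = C1 - x^4/30 + x^3/3 + 2*x^2/81


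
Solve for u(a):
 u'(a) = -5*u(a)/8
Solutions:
 u(a) = C1*exp(-5*a/8)


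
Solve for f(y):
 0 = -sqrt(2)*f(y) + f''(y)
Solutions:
 f(y) = C1*exp(-2^(1/4)*y) + C2*exp(2^(1/4)*y)


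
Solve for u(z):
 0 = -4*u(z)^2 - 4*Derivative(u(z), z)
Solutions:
 u(z) = 1/(C1 + z)


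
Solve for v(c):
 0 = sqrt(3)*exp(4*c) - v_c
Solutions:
 v(c) = C1 + sqrt(3)*exp(4*c)/4


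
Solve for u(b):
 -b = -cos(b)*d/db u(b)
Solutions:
 u(b) = C1 + Integral(b/cos(b), b)


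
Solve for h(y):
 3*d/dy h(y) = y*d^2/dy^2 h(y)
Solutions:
 h(y) = C1 + C2*y^4


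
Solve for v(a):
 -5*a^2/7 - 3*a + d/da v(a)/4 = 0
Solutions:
 v(a) = C1 + 20*a^3/21 + 6*a^2


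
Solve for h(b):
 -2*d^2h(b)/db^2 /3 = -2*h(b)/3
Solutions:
 h(b) = C1*exp(-b) + C2*exp(b)


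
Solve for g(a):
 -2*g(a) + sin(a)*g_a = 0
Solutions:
 g(a) = C1*(cos(a) - 1)/(cos(a) + 1)


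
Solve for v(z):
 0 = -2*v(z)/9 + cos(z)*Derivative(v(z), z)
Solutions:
 v(z) = C1*(sin(z) + 1)^(1/9)/(sin(z) - 1)^(1/9)


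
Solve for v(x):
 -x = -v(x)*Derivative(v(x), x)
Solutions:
 v(x) = -sqrt(C1 + x^2)
 v(x) = sqrt(C1 + x^2)


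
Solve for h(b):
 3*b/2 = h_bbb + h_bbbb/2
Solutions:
 h(b) = C1 + C2*b + C3*b^2 + C4*exp(-2*b) + b^4/16 - b^3/8


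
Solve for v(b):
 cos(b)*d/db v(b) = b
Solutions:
 v(b) = C1 + Integral(b/cos(b), b)


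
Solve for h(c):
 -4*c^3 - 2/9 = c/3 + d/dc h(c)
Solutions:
 h(c) = C1 - c^4 - c^2/6 - 2*c/9


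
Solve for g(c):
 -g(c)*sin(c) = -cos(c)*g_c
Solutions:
 g(c) = C1/cos(c)


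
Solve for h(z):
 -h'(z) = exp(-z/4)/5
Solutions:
 h(z) = C1 + 4*exp(-z/4)/5


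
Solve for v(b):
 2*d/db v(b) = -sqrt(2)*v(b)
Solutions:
 v(b) = C1*exp(-sqrt(2)*b/2)


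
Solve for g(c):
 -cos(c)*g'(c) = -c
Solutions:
 g(c) = C1 + Integral(c/cos(c), c)


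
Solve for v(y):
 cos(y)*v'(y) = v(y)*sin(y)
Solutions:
 v(y) = C1/cos(y)


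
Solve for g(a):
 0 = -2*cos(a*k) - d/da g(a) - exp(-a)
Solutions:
 g(a) = C1 + exp(-a) - 2*sin(a*k)/k


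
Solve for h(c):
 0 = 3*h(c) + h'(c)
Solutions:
 h(c) = C1*exp(-3*c)


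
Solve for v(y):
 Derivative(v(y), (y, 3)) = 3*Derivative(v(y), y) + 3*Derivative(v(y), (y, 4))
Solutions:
 v(y) = C1 + C2*exp(y*(2*2^(1/3)/(135*sqrt(29) + 727)^(1/3) + 4 + 2^(2/3)*(135*sqrt(29) + 727)^(1/3))/36)*sin(2^(1/3)*sqrt(3)*y*(-2^(1/3)*(135*sqrt(29) + 727)^(1/3) + 2/(135*sqrt(29) + 727)^(1/3))/36) + C3*exp(y*(2*2^(1/3)/(135*sqrt(29) + 727)^(1/3) + 4 + 2^(2/3)*(135*sqrt(29) + 727)^(1/3))/36)*cos(2^(1/3)*sqrt(3)*y*(-2^(1/3)*(135*sqrt(29) + 727)^(1/3) + 2/(135*sqrt(29) + 727)^(1/3))/36) + C4*exp(y*(-2^(2/3)*(135*sqrt(29) + 727)^(1/3) - 2*2^(1/3)/(135*sqrt(29) + 727)^(1/3) + 2)/18)


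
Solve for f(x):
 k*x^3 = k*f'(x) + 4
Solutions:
 f(x) = C1 + x^4/4 - 4*x/k


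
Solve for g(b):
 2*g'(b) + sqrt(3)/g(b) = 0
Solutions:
 g(b) = -sqrt(C1 - sqrt(3)*b)
 g(b) = sqrt(C1 - sqrt(3)*b)


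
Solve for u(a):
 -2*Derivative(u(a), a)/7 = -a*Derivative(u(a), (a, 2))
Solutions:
 u(a) = C1 + C2*a^(9/7)


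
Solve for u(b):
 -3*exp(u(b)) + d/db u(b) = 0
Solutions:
 u(b) = log(-1/(C1 + 3*b))


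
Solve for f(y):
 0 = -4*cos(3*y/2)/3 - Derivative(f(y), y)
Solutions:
 f(y) = C1 - 8*sin(3*y/2)/9


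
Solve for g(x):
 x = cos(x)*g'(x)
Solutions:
 g(x) = C1 + Integral(x/cos(x), x)


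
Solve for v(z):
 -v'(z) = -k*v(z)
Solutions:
 v(z) = C1*exp(k*z)


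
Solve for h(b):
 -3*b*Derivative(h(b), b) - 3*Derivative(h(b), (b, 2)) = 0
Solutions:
 h(b) = C1 + C2*erf(sqrt(2)*b/2)


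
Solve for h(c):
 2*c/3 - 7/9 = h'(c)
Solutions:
 h(c) = C1 + c^2/3 - 7*c/9


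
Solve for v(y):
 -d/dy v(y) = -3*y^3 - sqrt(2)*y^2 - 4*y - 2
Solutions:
 v(y) = C1 + 3*y^4/4 + sqrt(2)*y^3/3 + 2*y^2 + 2*y


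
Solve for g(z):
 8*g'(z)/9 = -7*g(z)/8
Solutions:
 g(z) = C1*exp(-63*z/64)


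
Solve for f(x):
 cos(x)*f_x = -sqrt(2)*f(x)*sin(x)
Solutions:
 f(x) = C1*cos(x)^(sqrt(2))


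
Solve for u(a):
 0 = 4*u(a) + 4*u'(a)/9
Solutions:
 u(a) = C1*exp(-9*a)


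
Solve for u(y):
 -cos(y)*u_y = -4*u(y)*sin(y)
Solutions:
 u(y) = C1/cos(y)^4


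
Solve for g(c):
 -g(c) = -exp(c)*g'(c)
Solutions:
 g(c) = C1*exp(-exp(-c))


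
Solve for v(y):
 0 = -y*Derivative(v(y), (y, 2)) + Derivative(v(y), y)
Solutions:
 v(y) = C1 + C2*y^2


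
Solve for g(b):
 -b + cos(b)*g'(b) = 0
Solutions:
 g(b) = C1 + Integral(b/cos(b), b)


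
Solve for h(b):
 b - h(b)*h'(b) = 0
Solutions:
 h(b) = -sqrt(C1 + b^2)
 h(b) = sqrt(C1 + b^2)


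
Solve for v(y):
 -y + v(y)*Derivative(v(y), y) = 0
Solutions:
 v(y) = -sqrt(C1 + y^2)
 v(y) = sqrt(C1 + y^2)


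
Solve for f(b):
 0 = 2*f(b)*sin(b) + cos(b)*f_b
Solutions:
 f(b) = C1*cos(b)^2


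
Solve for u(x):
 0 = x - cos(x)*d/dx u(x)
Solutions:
 u(x) = C1 + Integral(x/cos(x), x)


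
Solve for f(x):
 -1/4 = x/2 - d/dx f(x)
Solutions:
 f(x) = C1 + x^2/4 + x/4


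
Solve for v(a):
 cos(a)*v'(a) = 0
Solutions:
 v(a) = C1


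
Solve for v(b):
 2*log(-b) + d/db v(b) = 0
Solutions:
 v(b) = C1 - 2*b*log(-b) + 2*b


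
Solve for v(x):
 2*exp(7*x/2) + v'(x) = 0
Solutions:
 v(x) = C1 - 4*exp(7*x/2)/7


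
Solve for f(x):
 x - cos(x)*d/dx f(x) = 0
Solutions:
 f(x) = C1 + Integral(x/cos(x), x)


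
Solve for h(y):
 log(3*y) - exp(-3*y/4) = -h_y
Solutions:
 h(y) = C1 - y*log(y) + y*(1 - log(3)) - 4*exp(-3*y/4)/3


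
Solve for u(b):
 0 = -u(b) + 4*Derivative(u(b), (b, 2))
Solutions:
 u(b) = C1*exp(-b/2) + C2*exp(b/2)


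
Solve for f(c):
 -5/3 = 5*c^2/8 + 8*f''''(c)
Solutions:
 f(c) = C1 + C2*c + C3*c^2 + C4*c^3 - c^6/4608 - 5*c^4/576


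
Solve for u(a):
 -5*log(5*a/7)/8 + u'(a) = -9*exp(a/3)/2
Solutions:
 u(a) = C1 + 5*a*log(a)/8 + 5*a*(-log(7) - 1 + log(5))/8 - 27*exp(a/3)/2


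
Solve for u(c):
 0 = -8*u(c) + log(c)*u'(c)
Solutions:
 u(c) = C1*exp(8*li(c))


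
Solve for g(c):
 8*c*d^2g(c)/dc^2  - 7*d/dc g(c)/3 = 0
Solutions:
 g(c) = C1 + C2*c^(31/24)


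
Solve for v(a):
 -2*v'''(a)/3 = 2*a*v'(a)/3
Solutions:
 v(a) = C1 + Integral(C2*airyai(-a) + C3*airybi(-a), a)


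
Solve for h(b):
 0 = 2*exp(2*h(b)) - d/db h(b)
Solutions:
 h(b) = log(-sqrt(-1/(C1 + 2*b))) - log(2)/2
 h(b) = log(-1/(C1 + 2*b))/2 - log(2)/2


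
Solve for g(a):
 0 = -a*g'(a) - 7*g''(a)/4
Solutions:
 g(a) = C1 + C2*erf(sqrt(14)*a/7)


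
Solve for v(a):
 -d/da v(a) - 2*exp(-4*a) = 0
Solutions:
 v(a) = C1 + exp(-4*a)/2


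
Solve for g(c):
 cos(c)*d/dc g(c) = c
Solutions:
 g(c) = C1 + Integral(c/cos(c), c)


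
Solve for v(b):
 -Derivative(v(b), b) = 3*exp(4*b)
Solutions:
 v(b) = C1 - 3*exp(4*b)/4


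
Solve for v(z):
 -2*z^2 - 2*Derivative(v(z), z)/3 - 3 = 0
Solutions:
 v(z) = C1 - z^3 - 9*z/2


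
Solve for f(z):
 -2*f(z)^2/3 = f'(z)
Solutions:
 f(z) = 3/(C1 + 2*z)


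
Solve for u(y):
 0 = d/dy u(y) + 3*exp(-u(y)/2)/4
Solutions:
 u(y) = 2*log(C1 - 3*y/8)


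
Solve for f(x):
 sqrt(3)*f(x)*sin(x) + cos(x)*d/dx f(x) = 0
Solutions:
 f(x) = C1*cos(x)^(sqrt(3))


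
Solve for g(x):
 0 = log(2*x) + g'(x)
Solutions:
 g(x) = C1 - x*log(x) - x*log(2) + x


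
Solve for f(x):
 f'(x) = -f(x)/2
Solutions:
 f(x) = C1*exp(-x/2)


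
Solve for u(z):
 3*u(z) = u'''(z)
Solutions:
 u(z) = C3*exp(3^(1/3)*z) + (C1*sin(3^(5/6)*z/2) + C2*cos(3^(5/6)*z/2))*exp(-3^(1/3)*z/2)


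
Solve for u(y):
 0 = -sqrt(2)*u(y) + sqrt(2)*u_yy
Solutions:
 u(y) = C1*exp(-y) + C2*exp(y)


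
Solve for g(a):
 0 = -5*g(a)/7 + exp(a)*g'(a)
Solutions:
 g(a) = C1*exp(-5*exp(-a)/7)


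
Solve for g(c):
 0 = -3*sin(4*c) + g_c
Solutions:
 g(c) = C1 - 3*cos(4*c)/4


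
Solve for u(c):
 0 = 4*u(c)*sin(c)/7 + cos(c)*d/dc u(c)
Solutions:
 u(c) = C1*cos(c)^(4/7)


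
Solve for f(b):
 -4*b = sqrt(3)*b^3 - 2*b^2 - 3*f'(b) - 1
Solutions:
 f(b) = C1 + sqrt(3)*b^4/12 - 2*b^3/9 + 2*b^2/3 - b/3


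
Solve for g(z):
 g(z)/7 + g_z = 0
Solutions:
 g(z) = C1*exp(-z/7)


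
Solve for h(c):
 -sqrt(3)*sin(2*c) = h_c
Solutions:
 h(c) = C1 + sqrt(3)*cos(2*c)/2


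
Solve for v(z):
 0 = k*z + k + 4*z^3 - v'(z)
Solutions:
 v(z) = C1 + k*z^2/2 + k*z + z^4


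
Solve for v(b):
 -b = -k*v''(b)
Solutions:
 v(b) = C1 + C2*b + b^3/(6*k)


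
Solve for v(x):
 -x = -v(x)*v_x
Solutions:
 v(x) = -sqrt(C1 + x^2)
 v(x) = sqrt(C1 + x^2)


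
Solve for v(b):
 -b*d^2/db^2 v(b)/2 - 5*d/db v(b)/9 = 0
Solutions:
 v(b) = C1 + C2/b^(1/9)


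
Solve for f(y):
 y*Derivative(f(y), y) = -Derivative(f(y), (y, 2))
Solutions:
 f(y) = C1 + C2*erf(sqrt(2)*y/2)


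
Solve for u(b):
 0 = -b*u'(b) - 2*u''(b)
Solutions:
 u(b) = C1 + C2*erf(b/2)


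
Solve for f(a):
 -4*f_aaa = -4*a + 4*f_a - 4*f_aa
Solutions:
 f(a) = C1 + a^2/2 + a + (C2*sin(sqrt(3)*a/2) + C3*cos(sqrt(3)*a/2))*exp(a/2)


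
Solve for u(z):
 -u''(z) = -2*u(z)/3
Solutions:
 u(z) = C1*exp(-sqrt(6)*z/3) + C2*exp(sqrt(6)*z/3)


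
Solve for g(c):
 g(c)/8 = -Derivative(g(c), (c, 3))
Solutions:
 g(c) = C3*exp(-c/2) + (C1*sin(sqrt(3)*c/4) + C2*cos(sqrt(3)*c/4))*exp(c/4)


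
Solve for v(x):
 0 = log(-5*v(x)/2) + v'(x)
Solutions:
 Integral(1/(log(-_y) - log(2) + log(5)), (_y, v(x))) = C1 - x


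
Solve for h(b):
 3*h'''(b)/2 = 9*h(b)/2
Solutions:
 h(b) = C3*exp(3^(1/3)*b) + (C1*sin(3^(5/6)*b/2) + C2*cos(3^(5/6)*b/2))*exp(-3^(1/3)*b/2)


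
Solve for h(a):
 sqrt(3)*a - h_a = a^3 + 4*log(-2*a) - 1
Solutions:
 h(a) = C1 - a^4/4 + sqrt(3)*a^2/2 - 4*a*log(-a) + a*(5 - 4*log(2))


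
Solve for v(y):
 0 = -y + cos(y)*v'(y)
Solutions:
 v(y) = C1 + Integral(y/cos(y), y)


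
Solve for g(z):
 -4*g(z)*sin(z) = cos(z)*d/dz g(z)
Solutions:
 g(z) = C1*cos(z)^4


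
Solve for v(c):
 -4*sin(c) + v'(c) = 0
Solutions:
 v(c) = C1 - 4*cos(c)


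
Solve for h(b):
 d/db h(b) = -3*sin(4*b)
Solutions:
 h(b) = C1 + 3*cos(4*b)/4


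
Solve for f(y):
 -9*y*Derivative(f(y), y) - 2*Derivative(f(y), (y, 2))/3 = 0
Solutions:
 f(y) = C1 + C2*erf(3*sqrt(3)*y/2)


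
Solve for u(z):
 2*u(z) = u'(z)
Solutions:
 u(z) = C1*exp(2*z)


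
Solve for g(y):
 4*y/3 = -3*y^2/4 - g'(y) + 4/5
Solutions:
 g(y) = C1 - y^3/4 - 2*y^2/3 + 4*y/5


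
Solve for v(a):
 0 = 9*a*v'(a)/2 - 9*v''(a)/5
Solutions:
 v(a) = C1 + C2*erfi(sqrt(5)*a/2)


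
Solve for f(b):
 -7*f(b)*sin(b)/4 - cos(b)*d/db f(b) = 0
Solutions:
 f(b) = C1*cos(b)^(7/4)


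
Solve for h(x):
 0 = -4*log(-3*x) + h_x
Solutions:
 h(x) = C1 + 4*x*log(-x) + 4*x*(-1 + log(3))


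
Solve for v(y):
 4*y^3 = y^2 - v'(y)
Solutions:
 v(y) = C1 - y^4 + y^3/3


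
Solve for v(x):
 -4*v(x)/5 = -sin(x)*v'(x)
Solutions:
 v(x) = C1*(cos(x) - 1)^(2/5)/(cos(x) + 1)^(2/5)


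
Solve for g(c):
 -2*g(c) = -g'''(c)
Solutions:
 g(c) = C3*exp(2^(1/3)*c) + (C1*sin(2^(1/3)*sqrt(3)*c/2) + C2*cos(2^(1/3)*sqrt(3)*c/2))*exp(-2^(1/3)*c/2)


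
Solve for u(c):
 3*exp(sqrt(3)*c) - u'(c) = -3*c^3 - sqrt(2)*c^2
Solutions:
 u(c) = C1 + 3*c^4/4 + sqrt(2)*c^3/3 + sqrt(3)*exp(sqrt(3)*c)


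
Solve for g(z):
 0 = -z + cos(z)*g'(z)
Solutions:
 g(z) = C1 + Integral(z/cos(z), z)


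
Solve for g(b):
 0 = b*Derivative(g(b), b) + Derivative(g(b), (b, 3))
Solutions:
 g(b) = C1 + Integral(C2*airyai(-b) + C3*airybi(-b), b)


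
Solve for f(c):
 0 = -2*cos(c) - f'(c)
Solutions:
 f(c) = C1 - 2*sin(c)


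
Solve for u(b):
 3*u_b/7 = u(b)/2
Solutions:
 u(b) = C1*exp(7*b/6)


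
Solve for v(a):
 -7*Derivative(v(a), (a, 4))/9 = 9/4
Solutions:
 v(a) = C1 + C2*a + C3*a^2 + C4*a^3 - 27*a^4/224


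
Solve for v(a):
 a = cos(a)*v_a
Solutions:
 v(a) = C1 + Integral(a/cos(a), a)


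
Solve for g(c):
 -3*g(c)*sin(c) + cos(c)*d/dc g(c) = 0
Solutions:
 g(c) = C1/cos(c)^3


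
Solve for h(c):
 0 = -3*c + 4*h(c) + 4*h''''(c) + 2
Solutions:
 h(c) = 3*c/4 + (C1*sin(sqrt(2)*c/2) + C2*cos(sqrt(2)*c/2))*exp(-sqrt(2)*c/2) + (C3*sin(sqrt(2)*c/2) + C4*cos(sqrt(2)*c/2))*exp(sqrt(2)*c/2) - 1/2


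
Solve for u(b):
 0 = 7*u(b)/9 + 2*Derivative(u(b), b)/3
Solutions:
 u(b) = C1*exp(-7*b/6)


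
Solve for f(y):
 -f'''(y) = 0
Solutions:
 f(y) = C1 + C2*y + C3*y^2


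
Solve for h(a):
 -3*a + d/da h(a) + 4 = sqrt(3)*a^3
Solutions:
 h(a) = C1 + sqrt(3)*a^4/4 + 3*a^2/2 - 4*a


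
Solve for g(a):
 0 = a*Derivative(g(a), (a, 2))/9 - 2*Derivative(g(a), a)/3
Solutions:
 g(a) = C1 + C2*a^7


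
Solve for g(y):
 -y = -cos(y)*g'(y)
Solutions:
 g(y) = C1 + Integral(y/cos(y), y)


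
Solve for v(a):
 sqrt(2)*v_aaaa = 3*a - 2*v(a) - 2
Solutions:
 v(a) = 3*a/2 + (C1*sin(2^(5/8)*a/2) + C2*cos(2^(5/8)*a/2))*exp(-2^(5/8)*a/2) + (C3*sin(2^(5/8)*a/2) + C4*cos(2^(5/8)*a/2))*exp(2^(5/8)*a/2) - 1


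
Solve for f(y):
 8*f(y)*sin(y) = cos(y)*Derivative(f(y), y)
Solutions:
 f(y) = C1/cos(y)^8


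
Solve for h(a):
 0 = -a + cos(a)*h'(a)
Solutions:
 h(a) = C1 + Integral(a/cos(a), a)


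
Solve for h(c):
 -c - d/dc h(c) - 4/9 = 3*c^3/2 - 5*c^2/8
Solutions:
 h(c) = C1 - 3*c^4/8 + 5*c^3/24 - c^2/2 - 4*c/9


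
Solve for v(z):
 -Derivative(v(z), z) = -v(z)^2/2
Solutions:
 v(z) = -2/(C1 + z)


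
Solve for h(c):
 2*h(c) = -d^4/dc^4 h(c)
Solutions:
 h(c) = (C1*sin(2^(3/4)*c/2) + C2*cos(2^(3/4)*c/2))*exp(-2^(3/4)*c/2) + (C3*sin(2^(3/4)*c/2) + C4*cos(2^(3/4)*c/2))*exp(2^(3/4)*c/2)


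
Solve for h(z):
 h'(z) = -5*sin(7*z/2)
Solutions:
 h(z) = C1 + 10*cos(7*z/2)/7


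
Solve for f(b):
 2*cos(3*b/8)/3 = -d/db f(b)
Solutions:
 f(b) = C1 - 16*sin(3*b/8)/9


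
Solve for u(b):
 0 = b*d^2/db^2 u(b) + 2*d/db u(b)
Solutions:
 u(b) = C1 + C2/b


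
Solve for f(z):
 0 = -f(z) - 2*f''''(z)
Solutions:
 f(z) = (C1*sin(2^(1/4)*z/2) + C2*cos(2^(1/4)*z/2))*exp(-2^(1/4)*z/2) + (C3*sin(2^(1/4)*z/2) + C4*cos(2^(1/4)*z/2))*exp(2^(1/4)*z/2)


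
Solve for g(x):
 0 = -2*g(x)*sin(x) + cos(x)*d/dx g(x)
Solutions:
 g(x) = C1/cos(x)^2


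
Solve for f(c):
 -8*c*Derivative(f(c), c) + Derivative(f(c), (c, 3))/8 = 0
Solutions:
 f(c) = C1 + Integral(C2*airyai(4*c) + C3*airybi(4*c), c)


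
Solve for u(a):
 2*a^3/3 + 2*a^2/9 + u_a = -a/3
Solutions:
 u(a) = C1 - a^4/6 - 2*a^3/27 - a^2/6


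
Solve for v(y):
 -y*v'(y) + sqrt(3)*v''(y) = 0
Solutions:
 v(y) = C1 + C2*erfi(sqrt(2)*3^(3/4)*y/6)


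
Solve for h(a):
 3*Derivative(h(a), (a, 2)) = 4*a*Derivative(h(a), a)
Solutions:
 h(a) = C1 + C2*erfi(sqrt(6)*a/3)


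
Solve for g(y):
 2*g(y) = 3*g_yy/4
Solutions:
 g(y) = C1*exp(-2*sqrt(6)*y/3) + C2*exp(2*sqrt(6)*y/3)


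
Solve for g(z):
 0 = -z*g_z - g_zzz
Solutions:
 g(z) = C1 + Integral(C2*airyai(-z) + C3*airybi(-z), z)


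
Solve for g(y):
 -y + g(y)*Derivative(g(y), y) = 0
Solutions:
 g(y) = -sqrt(C1 + y^2)
 g(y) = sqrt(C1 + y^2)


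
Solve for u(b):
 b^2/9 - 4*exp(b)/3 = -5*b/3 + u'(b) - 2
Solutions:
 u(b) = C1 + b^3/27 + 5*b^2/6 + 2*b - 4*exp(b)/3


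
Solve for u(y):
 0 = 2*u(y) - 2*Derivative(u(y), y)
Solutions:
 u(y) = C1*exp(y)


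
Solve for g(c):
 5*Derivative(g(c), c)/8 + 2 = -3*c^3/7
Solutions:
 g(c) = C1 - 6*c^4/35 - 16*c/5


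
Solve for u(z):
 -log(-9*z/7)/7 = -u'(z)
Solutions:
 u(z) = C1 + z*log(-z)/7 + z*(-log(7) - 1 + 2*log(3))/7


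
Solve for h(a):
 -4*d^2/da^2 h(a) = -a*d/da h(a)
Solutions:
 h(a) = C1 + C2*erfi(sqrt(2)*a/4)


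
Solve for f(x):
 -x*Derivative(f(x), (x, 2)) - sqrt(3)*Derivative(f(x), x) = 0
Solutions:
 f(x) = C1 + C2*x^(1 - sqrt(3))


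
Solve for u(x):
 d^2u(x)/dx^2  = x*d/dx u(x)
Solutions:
 u(x) = C1 + C2*erfi(sqrt(2)*x/2)


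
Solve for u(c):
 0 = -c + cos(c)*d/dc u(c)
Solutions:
 u(c) = C1 + Integral(c/cos(c), c)


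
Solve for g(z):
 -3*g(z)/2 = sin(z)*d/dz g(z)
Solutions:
 g(z) = C1*(cos(z) + 1)^(3/4)/(cos(z) - 1)^(3/4)


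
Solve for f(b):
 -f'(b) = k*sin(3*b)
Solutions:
 f(b) = C1 + k*cos(3*b)/3


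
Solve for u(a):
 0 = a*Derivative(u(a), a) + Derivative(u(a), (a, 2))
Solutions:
 u(a) = C1 + C2*erf(sqrt(2)*a/2)


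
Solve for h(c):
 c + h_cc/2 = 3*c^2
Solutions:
 h(c) = C1 + C2*c + c^4/2 - c^3/3


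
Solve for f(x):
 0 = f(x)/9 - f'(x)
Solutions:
 f(x) = C1*exp(x/9)


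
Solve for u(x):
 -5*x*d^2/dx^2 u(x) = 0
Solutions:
 u(x) = C1 + C2*x


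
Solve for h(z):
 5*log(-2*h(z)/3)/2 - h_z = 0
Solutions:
 -2*Integral(1/(log(-_y) - log(3) + log(2)), (_y, h(z)))/5 = C1 - z


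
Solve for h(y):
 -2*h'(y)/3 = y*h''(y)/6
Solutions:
 h(y) = C1 + C2/y^3


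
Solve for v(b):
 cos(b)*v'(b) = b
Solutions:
 v(b) = C1 + Integral(b/cos(b), b)


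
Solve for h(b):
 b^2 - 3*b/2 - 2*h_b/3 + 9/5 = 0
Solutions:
 h(b) = C1 + b^3/2 - 9*b^2/8 + 27*b/10


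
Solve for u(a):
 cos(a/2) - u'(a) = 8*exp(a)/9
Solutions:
 u(a) = C1 - 8*exp(a)/9 + 2*sin(a/2)


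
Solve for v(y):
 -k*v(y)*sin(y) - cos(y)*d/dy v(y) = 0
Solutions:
 v(y) = C1*exp(k*log(cos(y)))


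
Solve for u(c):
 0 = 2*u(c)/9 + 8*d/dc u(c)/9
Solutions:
 u(c) = C1*exp(-c/4)


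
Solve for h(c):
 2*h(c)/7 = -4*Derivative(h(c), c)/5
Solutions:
 h(c) = C1*exp(-5*c/14)


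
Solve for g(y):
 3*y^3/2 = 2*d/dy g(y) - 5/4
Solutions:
 g(y) = C1 + 3*y^4/16 + 5*y/8


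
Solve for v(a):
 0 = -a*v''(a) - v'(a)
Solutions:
 v(a) = C1 + C2*log(a)


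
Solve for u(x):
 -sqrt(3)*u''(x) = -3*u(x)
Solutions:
 u(x) = C1*exp(-3^(1/4)*x) + C2*exp(3^(1/4)*x)


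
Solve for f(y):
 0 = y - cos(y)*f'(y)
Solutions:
 f(y) = C1 + Integral(y/cos(y), y)


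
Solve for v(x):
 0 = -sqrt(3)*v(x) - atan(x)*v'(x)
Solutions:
 v(x) = C1*exp(-sqrt(3)*Integral(1/atan(x), x))


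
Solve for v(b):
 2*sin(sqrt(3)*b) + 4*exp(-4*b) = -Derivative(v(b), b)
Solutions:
 v(b) = C1 + 2*sqrt(3)*cos(sqrt(3)*b)/3 + exp(-4*b)


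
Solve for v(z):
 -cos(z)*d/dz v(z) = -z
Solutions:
 v(z) = C1 + Integral(z/cos(z), z)


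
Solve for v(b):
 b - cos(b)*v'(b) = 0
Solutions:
 v(b) = C1 + Integral(b/cos(b), b)


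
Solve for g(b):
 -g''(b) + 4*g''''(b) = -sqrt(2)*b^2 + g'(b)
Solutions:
 g(b) = C1 + C2*exp(-3^(1/3)*b*(3^(1/3)/(sqrt(78) + 9)^(1/3) + (sqrt(78) + 9)^(1/3))/12)*sin(3^(1/6)*b*(-3^(2/3)*(sqrt(78) + 9)^(1/3) + 3/(sqrt(78) + 9)^(1/3))/12) + C3*exp(-3^(1/3)*b*(3^(1/3)/(sqrt(78) + 9)^(1/3) + (sqrt(78) + 9)^(1/3))/12)*cos(3^(1/6)*b*(-3^(2/3)*(sqrt(78) + 9)^(1/3) + 3/(sqrt(78) + 9)^(1/3))/12) + C4*exp(3^(1/3)*b*(3^(1/3)/(sqrt(78) + 9)^(1/3) + (sqrt(78) + 9)^(1/3))/6) + sqrt(2)*b^3/3 - sqrt(2)*b^2 + 2*sqrt(2)*b


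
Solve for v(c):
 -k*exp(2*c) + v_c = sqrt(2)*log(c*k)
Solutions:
 v(c) = C1 + sqrt(2)*c*log(c*k) - sqrt(2)*c + k*exp(2*c)/2


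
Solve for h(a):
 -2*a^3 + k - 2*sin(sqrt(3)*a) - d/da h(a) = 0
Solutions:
 h(a) = C1 - a^4/2 + a*k + 2*sqrt(3)*cos(sqrt(3)*a)/3


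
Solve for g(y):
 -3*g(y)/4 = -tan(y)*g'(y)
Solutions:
 g(y) = C1*sin(y)^(3/4)


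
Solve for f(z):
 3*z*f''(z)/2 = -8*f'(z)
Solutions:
 f(z) = C1 + C2/z^(13/3)


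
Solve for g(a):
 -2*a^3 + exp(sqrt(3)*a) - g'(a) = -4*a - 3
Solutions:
 g(a) = C1 - a^4/2 + 2*a^2 + 3*a + sqrt(3)*exp(sqrt(3)*a)/3


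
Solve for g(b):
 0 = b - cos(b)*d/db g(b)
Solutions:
 g(b) = C1 + Integral(b/cos(b), b)


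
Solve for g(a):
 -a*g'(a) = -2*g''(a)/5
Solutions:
 g(a) = C1 + C2*erfi(sqrt(5)*a/2)


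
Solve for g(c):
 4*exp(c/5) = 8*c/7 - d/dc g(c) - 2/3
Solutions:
 g(c) = C1 + 4*c^2/7 - 2*c/3 - 20*exp(c/5)


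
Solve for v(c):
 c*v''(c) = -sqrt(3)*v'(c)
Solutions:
 v(c) = C1 + C2*c^(1 - sqrt(3))


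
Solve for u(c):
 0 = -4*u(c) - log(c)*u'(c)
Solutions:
 u(c) = C1*exp(-4*li(c))


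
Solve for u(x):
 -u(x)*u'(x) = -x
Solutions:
 u(x) = -sqrt(C1 + x^2)
 u(x) = sqrt(C1 + x^2)


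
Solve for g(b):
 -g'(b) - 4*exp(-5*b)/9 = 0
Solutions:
 g(b) = C1 + 4*exp(-5*b)/45


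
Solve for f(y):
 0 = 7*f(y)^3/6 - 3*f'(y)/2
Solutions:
 f(y) = -3*sqrt(2)*sqrt(-1/(C1 + 7*y))/2
 f(y) = 3*sqrt(2)*sqrt(-1/(C1 + 7*y))/2


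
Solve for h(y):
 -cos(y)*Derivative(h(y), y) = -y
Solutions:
 h(y) = C1 + Integral(y/cos(y), y)


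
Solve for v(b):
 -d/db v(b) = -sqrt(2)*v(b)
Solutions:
 v(b) = C1*exp(sqrt(2)*b)


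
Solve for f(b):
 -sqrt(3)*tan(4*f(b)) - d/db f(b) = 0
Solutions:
 f(b) = -asin(C1*exp(-4*sqrt(3)*b))/4 + pi/4
 f(b) = asin(C1*exp(-4*sqrt(3)*b))/4


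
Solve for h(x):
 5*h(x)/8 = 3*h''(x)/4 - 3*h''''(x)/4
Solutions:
 h(x) = (C1*sin(5^(1/4)*6^(3/4)*x*sin(atan(sqrt(21)/3)/2)/6) + C2*cos(5^(1/4)*6^(3/4)*x*sin(atan(sqrt(21)/3)/2)/6))*exp(-5^(1/4)*6^(3/4)*x*cos(atan(sqrt(21)/3)/2)/6) + (C3*sin(5^(1/4)*6^(3/4)*x*sin(atan(sqrt(21)/3)/2)/6) + C4*cos(5^(1/4)*6^(3/4)*x*sin(atan(sqrt(21)/3)/2)/6))*exp(5^(1/4)*6^(3/4)*x*cos(atan(sqrt(21)/3)/2)/6)


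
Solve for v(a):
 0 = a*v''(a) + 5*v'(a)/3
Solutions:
 v(a) = C1 + C2/a^(2/3)


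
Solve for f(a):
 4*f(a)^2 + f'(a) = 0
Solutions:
 f(a) = 1/(C1 + 4*a)


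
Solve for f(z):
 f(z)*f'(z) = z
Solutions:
 f(z) = -sqrt(C1 + z^2)
 f(z) = sqrt(C1 + z^2)


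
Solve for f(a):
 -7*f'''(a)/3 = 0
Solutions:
 f(a) = C1 + C2*a + C3*a^2


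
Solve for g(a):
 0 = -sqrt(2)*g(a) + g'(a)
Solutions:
 g(a) = C1*exp(sqrt(2)*a)


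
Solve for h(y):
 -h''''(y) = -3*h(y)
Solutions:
 h(y) = C1*exp(-3^(1/4)*y) + C2*exp(3^(1/4)*y) + C3*sin(3^(1/4)*y) + C4*cos(3^(1/4)*y)


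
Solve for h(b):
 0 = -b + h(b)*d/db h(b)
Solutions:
 h(b) = -sqrt(C1 + b^2)
 h(b) = sqrt(C1 + b^2)


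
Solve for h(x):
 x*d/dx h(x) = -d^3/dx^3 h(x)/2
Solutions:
 h(x) = C1 + Integral(C2*airyai(-2^(1/3)*x) + C3*airybi(-2^(1/3)*x), x)


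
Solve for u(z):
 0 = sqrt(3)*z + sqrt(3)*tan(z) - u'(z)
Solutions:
 u(z) = C1 + sqrt(3)*z^2/2 - sqrt(3)*log(cos(z))


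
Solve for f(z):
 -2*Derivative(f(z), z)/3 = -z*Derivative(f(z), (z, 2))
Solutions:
 f(z) = C1 + C2*z^(5/3)


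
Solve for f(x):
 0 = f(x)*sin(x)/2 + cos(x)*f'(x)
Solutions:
 f(x) = C1*sqrt(cos(x))


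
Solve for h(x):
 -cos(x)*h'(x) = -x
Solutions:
 h(x) = C1 + Integral(x/cos(x), x)


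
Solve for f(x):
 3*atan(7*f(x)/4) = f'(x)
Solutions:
 Integral(1/atan(7*_y/4), (_y, f(x))) = C1 + 3*x


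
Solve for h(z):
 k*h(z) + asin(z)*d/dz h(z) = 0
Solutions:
 h(z) = C1*exp(-k*Integral(1/asin(z), z))


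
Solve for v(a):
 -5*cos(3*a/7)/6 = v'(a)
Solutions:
 v(a) = C1 - 35*sin(3*a/7)/18


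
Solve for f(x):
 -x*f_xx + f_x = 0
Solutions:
 f(x) = C1 + C2*x^2


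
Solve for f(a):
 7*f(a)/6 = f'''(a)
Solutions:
 f(a) = C3*exp(6^(2/3)*7^(1/3)*a/6) + (C1*sin(2^(2/3)*3^(1/6)*7^(1/3)*a/4) + C2*cos(2^(2/3)*3^(1/6)*7^(1/3)*a/4))*exp(-6^(2/3)*7^(1/3)*a/12)


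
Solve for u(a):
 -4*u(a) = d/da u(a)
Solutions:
 u(a) = C1*exp(-4*a)


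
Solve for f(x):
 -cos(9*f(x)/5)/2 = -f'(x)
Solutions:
 -x/2 - 5*log(sin(9*f(x)/5) - 1)/18 + 5*log(sin(9*f(x)/5) + 1)/18 = C1


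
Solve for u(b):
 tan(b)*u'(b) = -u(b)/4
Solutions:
 u(b) = C1/sin(b)^(1/4)


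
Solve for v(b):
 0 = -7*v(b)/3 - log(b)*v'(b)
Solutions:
 v(b) = C1*exp(-7*li(b)/3)


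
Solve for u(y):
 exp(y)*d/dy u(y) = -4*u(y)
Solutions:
 u(y) = C1*exp(4*exp(-y))


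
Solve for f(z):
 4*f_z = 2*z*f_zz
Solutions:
 f(z) = C1 + C2*z^3


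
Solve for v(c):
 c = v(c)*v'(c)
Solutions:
 v(c) = -sqrt(C1 + c^2)
 v(c) = sqrt(C1 + c^2)


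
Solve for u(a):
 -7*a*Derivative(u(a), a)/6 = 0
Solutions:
 u(a) = C1


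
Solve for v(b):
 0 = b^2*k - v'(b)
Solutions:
 v(b) = C1 + b^3*k/3


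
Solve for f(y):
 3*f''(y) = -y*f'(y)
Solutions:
 f(y) = C1 + C2*erf(sqrt(6)*y/6)


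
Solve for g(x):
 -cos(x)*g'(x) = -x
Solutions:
 g(x) = C1 + Integral(x/cos(x), x)


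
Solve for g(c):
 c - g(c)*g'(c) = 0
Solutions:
 g(c) = -sqrt(C1 + c^2)
 g(c) = sqrt(C1 + c^2)


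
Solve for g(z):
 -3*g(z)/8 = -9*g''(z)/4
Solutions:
 g(z) = C1*exp(-sqrt(6)*z/6) + C2*exp(sqrt(6)*z/6)


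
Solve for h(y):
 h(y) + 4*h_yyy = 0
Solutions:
 h(y) = C3*exp(-2^(1/3)*y/2) + (C1*sin(2^(1/3)*sqrt(3)*y/4) + C2*cos(2^(1/3)*sqrt(3)*y/4))*exp(2^(1/3)*y/4)


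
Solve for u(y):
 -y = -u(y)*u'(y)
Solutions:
 u(y) = -sqrt(C1 + y^2)
 u(y) = sqrt(C1 + y^2)


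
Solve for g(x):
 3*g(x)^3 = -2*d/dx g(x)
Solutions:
 g(x) = -sqrt(-1/(C1 - 3*x))
 g(x) = sqrt(-1/(C1 - 3*x))


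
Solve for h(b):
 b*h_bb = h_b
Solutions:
 h(b) = C1 + C2*b^2


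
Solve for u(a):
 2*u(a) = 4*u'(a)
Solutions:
 u(a) = C1*exp(a/2)


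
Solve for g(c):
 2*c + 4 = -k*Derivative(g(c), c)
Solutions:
 g(c) = C1 - c^2/k - 4*c/k


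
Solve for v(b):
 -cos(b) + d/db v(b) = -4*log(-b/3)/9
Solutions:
 v(b) = C1 - 4*b*log(-b)/9 + 4*b/9 + 4*b*log(3)/9 + sin(b)


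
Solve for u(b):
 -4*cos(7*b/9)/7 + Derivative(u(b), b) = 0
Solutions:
 u(b) = C1 + 36*sin(7*b/9)/49
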